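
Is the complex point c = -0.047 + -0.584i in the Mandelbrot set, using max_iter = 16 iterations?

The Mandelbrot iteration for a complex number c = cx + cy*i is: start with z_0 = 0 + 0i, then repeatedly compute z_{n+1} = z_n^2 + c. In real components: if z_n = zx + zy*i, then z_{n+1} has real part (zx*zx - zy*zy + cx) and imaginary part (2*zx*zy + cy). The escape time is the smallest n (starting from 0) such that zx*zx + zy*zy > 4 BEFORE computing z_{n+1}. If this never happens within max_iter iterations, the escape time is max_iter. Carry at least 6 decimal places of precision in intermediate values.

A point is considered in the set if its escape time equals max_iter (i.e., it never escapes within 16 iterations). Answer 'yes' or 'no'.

z_0 = 0 + 0i, c = -0.0470 + -0.5840i
Iter 1: z = -0.0470 + -0.5840i, |z|^2 = 0.3433
Iter 2: z = -0.3858 + -0.5291i, |z|^2 = 0.4288
Iter 3: z = -0.1781 + -0.1757i, |z|^2 = 0.0626
Iter 4: z = -0.0462 + -0.5214i, |z|^2 = 0.2740
Iter 5: z = -0.3168 + -0.5359i, |z|^2 = 0.3875
Iter 6: z = -0.2338 + -0.2445i, |z|^2 = 0.1145
Iter 7: z = -0.0521 + -0.4697i, |z|^2 = 0.2233
Iter 8: z = -0.2649 + -0.5350i, |z|^2 = 0.3564
Iter 9: z = -0.2631 + -0.3006i, |z|^2 = 0.1596
Iter 10: z = -0.0681 + -0.4258i, |z|^2 = 0.1860
Iter 11: z = -0.2237 + -0.5260i, |z|^2 = 0.3267
Iter 12: z = -0.2736 + -0.3487i, |z|^2 = 0.1965
Iter 13: z = -0.0937 + -0.3932i, |z|^2 = 0.1634
Iter 14: z = -0.1928 + -0.5103i, |z|^2 = 0.2976
Iter 15: z = -0.2702 + -0.3872i, |z|^2 = 0.2230
Did not escape in 16 iterations → in set

Answer: yes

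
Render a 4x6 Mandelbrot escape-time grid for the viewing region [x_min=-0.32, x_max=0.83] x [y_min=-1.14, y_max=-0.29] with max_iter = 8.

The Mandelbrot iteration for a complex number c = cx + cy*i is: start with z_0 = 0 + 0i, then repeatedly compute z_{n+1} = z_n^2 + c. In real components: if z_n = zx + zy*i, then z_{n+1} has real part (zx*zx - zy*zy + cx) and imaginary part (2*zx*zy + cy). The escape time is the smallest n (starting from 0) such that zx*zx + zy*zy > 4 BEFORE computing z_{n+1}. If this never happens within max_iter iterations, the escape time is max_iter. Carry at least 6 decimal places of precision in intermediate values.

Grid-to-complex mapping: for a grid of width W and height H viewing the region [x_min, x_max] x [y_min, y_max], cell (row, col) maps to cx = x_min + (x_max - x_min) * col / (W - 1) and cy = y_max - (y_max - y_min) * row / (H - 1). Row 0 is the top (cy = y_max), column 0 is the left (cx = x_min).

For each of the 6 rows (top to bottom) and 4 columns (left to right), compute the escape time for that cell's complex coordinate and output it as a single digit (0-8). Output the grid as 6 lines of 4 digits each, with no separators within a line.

(row=0, col=0): c = -0.3200 + -0.2900i → escape time 8
(row=0, col=1): c = 0.0633 + -0.2900i → escape time 8
(row=0, col=2): c = 0.4467 + -0.2900i → escape time 8
(row=0, col=3): c = 0.8300 + -0.2900i → escape time 3
(row=1, col=0): c = -0.3200 + -0.4600i → escape time 8
(row=1, col=1): c = 0.0633 + -0.4600i → escape time 8
(row=1, col=2): c = 0.4467 + -0.4600i → escape time 6
(row=1, col=3): c = 0.8300 + -0.4600i → escape time 3
(row=2, col=0): c = -0.3200 + -0.6300i → escape time 8
(row=2, col=1): c = 0.0633 + -0.6300i → escape time 8
(row=2, col=2): c = 0.4467 + -0.6300i → escape time 5
(row=2, col=3): c = 0.8300 + -0.6300i → escape time 2
(row=3, col=0): c = -0.3200 + -0.8000i → escape time 8
(row=3, col=1): c = 0.0633 + -0.8000i → escape time 7
(row=3, col=2): c = 0.4467 + -0.8000i → escape time 3
(row=3, col=3): c = 0.8300 + -0.8000i → escape time 2
(row=4, col=0): c = -0.3200 + -0.9700i → escape time 5
(row=4, col=1): c = 0.0633 + -0.9700i → escape time 5
(row=4, col=2): c = 0.4467 + -0.9700i → escape time 3
(row=4, col=3): c = 0.8300 + -0.9700i → escape time 2
(row=5, col=0): c = -0.3200 + -1.1400i → escape time 4
(row=5, col=1): c = 0.0633 + -1.1400i → escape time 3
(row=5, col=2): c = 0.4467 + -1.1400i → escape time 2
(row=5, col=3): c = 0.8300 + -1.1400i → escape time 2

Answer: 8883
8863
8852
8732
5532
4322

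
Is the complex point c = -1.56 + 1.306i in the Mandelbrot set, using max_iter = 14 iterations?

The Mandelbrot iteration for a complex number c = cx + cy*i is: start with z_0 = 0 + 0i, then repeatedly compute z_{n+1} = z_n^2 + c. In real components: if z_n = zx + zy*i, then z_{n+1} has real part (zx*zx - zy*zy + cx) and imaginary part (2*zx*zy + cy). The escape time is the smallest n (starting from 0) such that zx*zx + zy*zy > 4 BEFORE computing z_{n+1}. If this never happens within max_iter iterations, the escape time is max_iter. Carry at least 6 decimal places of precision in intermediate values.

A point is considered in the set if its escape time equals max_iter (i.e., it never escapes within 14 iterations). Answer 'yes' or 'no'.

Answer: no

Derivation:
z_0 = 0 + 0i, c = -1.5600 + 1.3060i
Iter 1: z = -1.5600 + 1.3060i, |z|^2 = 4.1392
Escaped at iteration 1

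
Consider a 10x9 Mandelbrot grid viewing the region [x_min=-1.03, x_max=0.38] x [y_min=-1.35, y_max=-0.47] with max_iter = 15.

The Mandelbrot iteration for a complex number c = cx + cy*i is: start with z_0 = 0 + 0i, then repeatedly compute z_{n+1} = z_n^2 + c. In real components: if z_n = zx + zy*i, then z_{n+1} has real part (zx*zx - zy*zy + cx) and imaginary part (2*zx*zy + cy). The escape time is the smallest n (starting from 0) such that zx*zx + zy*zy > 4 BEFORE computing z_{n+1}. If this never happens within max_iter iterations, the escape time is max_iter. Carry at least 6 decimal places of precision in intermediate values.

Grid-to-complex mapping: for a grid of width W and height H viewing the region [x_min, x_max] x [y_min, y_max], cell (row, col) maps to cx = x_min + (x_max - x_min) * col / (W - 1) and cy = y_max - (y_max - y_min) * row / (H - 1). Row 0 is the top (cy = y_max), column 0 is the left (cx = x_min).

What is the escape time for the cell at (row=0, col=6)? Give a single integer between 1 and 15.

z_0 = 0 + 0i, c = -0.0900 + -0.4700i
Iter 1: z = -0.0900 + -0.4700i, |z|^2 = 0.2290
Iter 2: z = -0.3028 + -0.3854i, |z|^2 = 0.2402
Iter 3: z = -0.1468 + -0.2366i, |z|^2 = 0.0775
Iter 4: z = -0.1244 + -0.4005i, |z|^2 = 0.1759
Iter 5: z = -0.2349 + -0.3703i, |z|^2 = 0.1923
Iter 6: z = -0.1720 + -0.2960i, |z|^2 = 0.1172
Iter 7: z = -0.1480 + -0.3682i, |z|^2 = 0.1575
Iter 8: z = -0.2037 + -0.3610i, |z|^2 = 0.1718
Iter 9: z = -0.1788 + -0.3230i, |z|^2 = 0.1363
Iter 10: z = -0.1623 + -0.3545i, |z|^2 = 0.1520
Iter 11: z = -0.1893 + -0.3549i, |z|^2 = 0.1618
Iter 12: z = -0.1801 + -0.3356i, |z|^2 = 0.1451
Iter 13: z = -0.1702 + -0.3491i, |z|^2 = 0.1508
Iter 14: z = -0.1829 + -0.3512i, |z|^2 = 0.1568

Answer: 15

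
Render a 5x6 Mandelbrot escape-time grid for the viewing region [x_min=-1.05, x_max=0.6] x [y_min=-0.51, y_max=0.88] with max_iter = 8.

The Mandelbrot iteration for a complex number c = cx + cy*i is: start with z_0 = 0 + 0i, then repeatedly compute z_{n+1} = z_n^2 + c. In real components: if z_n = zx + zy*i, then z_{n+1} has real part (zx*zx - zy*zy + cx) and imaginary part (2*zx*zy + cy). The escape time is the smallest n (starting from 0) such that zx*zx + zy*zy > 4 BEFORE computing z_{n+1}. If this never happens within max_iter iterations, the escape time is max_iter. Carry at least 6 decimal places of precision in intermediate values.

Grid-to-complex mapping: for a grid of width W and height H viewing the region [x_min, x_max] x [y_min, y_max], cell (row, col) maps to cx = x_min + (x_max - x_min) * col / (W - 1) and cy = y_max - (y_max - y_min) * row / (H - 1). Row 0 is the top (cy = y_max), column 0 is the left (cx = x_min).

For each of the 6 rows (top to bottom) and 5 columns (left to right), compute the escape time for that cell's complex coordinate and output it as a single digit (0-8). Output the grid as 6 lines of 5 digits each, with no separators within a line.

Answer: 34853
48883
88884
88884
88884
58883

Derivation:
(row=0, col=0): c = -1.0500 + 0.8800i → escape time 3
(row=0, col=1): c = -0.6375 + 0.8800i → escape time 4
(row=0, col=2): c = -0.2250 + 0.8800i → escape time 8
(row=0, col=3): c = 0.1875 + 0.8800i → escape time 5
(row=0, col=4): c = 0.6000 + 0.8800i → escape time 3
(row=1, col=0): c = -1.0500 + 0.6020i → escape time 4
(row=1, col=1): c = -0.6375 + 0.6020i → escape time 8
(row=1, col=2): c = -0.2250 + 0.6020i → escape time 8
(row=1, col=3): c = 0.1875 + 0.6020i → escape time 8
(row=1, col=4): c = 0.6000 + 0.6020i → escape time 3
(row=2, col=0): c = -1.0500 + 0.3240i → escape time 8
(row=2, col=1): c = -0.6375 + 0.3240i → escape time 8
(row=2, col=2): c = -0.2250 + 0.3240i → escape time 8
(row=2, col=3): c = 0.1875 + 0.3240i → escape time 8
(row=2, col=4): c = 0.6000 + 0.3240i → escape time 4
(row=3, col=0): c = -1.0500 + 0.0460i → escape time 8
(row=3, col=1): c = -0.6375 + 0.0460i → escape time 8
(row=3, col=2): c = -0.2250 + 0.0460i → escape time 8
(row=3, col=3): c = 0.1875 + 0.0460i → escape time 8
(row=3, col=4): c = 0.6000 + 0.0460i → escape time 4
(row=4, col=0): c = -1.0500 + -0.2320i → escape time 8
(row=4, col=1): c = -0.6375 + -0.2320i → escape time 8
(row=4, col=2): c = -0.2250 + -0.2320i → escape time 8
(row=4, col=3): c = 0.1875 + -0.2320i → escape time 8
(row=4, col=4): c = 0.6000 + -0.2320i → escape time 4
(row=5, col=0): c = -1.0500 + -0.5100i → escape time 5
(row=5, col=1): c = -0.6375 + -0.5100i → escape time 8
(row=5, col=2): c = -0.2250 + -0.5100i → escape time 8
(row=5, col=3): c = 0.1875 + -0.5100i → escape time 8
(row=5, col=4): c = 0.6000 + -0.5100i → escape time 3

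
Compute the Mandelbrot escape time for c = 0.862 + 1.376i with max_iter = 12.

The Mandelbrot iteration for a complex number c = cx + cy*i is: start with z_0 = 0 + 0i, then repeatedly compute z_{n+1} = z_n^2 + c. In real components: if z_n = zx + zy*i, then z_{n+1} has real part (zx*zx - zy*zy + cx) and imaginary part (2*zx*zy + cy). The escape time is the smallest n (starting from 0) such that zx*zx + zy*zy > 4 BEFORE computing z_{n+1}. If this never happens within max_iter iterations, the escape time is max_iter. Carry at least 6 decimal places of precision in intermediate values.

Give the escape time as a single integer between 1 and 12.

Answer: 2

Derivation:
z_0 = 0 + 0i, c = 0.8620 + 1.3760i
Iter 1: z = 0.8620 + 1.3760i, |z|^2 = 2.6364
Iter 2: z = -0.2883 + 3.7482i, |z|^2 = 14.1323
Escaped at iteration 2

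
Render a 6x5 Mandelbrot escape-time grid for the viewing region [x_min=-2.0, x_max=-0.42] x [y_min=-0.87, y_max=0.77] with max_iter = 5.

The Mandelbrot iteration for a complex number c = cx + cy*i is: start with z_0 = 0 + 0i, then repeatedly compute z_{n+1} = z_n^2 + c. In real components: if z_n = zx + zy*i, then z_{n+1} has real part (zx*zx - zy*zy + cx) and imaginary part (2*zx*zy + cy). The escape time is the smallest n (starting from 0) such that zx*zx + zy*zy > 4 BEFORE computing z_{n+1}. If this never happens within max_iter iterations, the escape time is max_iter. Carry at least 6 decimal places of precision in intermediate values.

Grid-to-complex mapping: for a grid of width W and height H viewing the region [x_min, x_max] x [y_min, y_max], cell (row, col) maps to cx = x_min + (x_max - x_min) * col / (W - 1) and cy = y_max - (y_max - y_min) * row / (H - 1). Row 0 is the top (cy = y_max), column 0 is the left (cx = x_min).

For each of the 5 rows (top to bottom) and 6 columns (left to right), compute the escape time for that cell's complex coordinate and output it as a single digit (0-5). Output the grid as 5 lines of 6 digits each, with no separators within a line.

Answer: 133345
145555
155555
134555
123345

Derivation:
(row=0, col=0): c = -2.0000 + 0.7700i → escape time 1
(row=0, col=1): c = -1.6840 + 0.7700i → escape time 3
(row=0, col=2): c = -1.3680 + 0.7700i → escape time 3
(row=0, col=3): c = -1.0520 + 0.7700i → escape time 3
(row=0, col=4): c = -0.7360 + 0.7700i → escape time 4
(row=0, col=5): c = -0.4200 + 0.7700i → escape time 5
(row=1, col=0): c = -2.0000 + 0.3600i → escape time 1
(row=1, col=1): c = -1.6840 + 0.3600i → escape time 4
(row=1, col=2): c = -1.3680 + 0.3600i → escape time 5
(row=1, col=3): c = -1.0520 + 0.3600i → escape time 5
(row=1, col=4): c = -0.7360 + 0.3600i → escape time 5
(row=1, col=5): c = -0.4200 + 0.3600i → escape time 5
(row=2, col=0): c = -2.0000 + -0.0500i → escape time 1
(row=2, col=1): c = -1.6840 + -0.0500i → escape time 5
(row=2, col=2): c = -1.3680 + -0.0500i → escape time 5
(row=2, col=3): c = -1.0520 + -0.0500i → escape time 5
(row=2, col=4): c = -0.7360 + -0.0500i → escape time 5
(row=2, col=5): c = -0.4200 + -0.0500i → escape time 5
(row=3, col=0): c = -2.0000 + -0.4600i → escape time 1
(row=3, col=1): c = -1.6840 + -0.4600i → escape time 3
(row=3, col=2): c = -1.3680 + -0.4600i → escape time 4
(row=3, col=3): c = -1.0520 + -0.4600i → escape time 5
(row=3, col=4): c = -0.7360 + -0.4600i → escape time 5
(row=3, col=5): c = -0.4200 + -0.4600i → escape time 5
(row=4, col=0): c = -2.0000 + -0.8700i → escape time 1
(row=4, col=1): c = -1.6840 + -0.8700i → escape time 2
(row=4, col=2): c = -1.3680 + -0.8700i → escape time 3
(row=4, col=3): c = -1.0520 + -0.8700i → escape time 3
(row=4, col=4): c = -0.7360 + -0.8700i → escape time 4
(row=4, col=5): c = -0.4200 + -0.8700i → escape time 5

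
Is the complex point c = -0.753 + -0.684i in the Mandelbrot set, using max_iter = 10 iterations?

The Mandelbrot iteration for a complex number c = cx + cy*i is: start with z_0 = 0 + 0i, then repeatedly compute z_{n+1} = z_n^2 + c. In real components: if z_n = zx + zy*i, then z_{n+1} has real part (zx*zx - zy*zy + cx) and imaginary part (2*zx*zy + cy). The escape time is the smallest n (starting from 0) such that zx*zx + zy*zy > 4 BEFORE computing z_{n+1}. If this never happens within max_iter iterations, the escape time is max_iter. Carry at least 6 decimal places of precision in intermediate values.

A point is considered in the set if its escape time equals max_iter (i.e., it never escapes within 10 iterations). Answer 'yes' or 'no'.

z_0 = 0 + 0i, c = -0.7530 + -0.6840i
Iter 1: z = -0.7530 + -0.6840i, |z|^2 = 1.0349
Iter 2: z = -0.6538 + 0.3461i, |z|^2 = 0.5473
Iter 3: z = -0.4453 + -1.1366i, |z|^2 = 1.4901
Iter 4: z = -1.8466 + 0.3282i, |z|^2 = 3.5176
Iter 5: z = 2.5492 + -1.8961i, |z|^2 = 10.0934
Escaped at iteration 5

Answer: no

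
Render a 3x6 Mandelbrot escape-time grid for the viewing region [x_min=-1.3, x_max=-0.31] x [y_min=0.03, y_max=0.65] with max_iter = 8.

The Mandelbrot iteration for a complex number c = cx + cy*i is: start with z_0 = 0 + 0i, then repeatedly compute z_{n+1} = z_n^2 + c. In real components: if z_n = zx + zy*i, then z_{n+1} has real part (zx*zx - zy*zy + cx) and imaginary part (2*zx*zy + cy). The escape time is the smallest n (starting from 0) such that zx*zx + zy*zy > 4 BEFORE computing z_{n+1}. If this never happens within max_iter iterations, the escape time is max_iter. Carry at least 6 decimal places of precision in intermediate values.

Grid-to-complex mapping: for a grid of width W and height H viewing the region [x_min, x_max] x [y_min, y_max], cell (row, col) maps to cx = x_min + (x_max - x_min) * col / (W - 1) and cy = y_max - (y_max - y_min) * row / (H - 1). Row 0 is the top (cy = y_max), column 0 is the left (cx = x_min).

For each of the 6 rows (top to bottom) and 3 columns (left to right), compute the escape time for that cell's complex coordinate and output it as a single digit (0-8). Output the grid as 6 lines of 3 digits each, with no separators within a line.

(row=0, col=0): c = -1.3000 + 0.6500i → escape time 3
(row=0, col=1): c = -0.8050 + 0.6500i → escape time 5
(row=0, col=2): c = -0.3100 + 0.6500i → escape time 8
(row=1, col=0): c = -1.3000 + 0.5260i → escape time 3
(row=1, col=1): c = -0.8050 + 0.5260i → escape time 6
(row=1, col=2): c = -0.3100 + 0.5260i → escape time 8
(row=2, col=0): c = -1.3000 + 0.4020i → escape time 7
(row=2, col=1): c = -0.8050 + 0.4020i → escape time 7
(row=2, col=2): c = -0.3100 + 0.4020i → escape time 8
(row=3, col=0): c = -1.3000 + 0.2780i → escape time 7
(row=3, col=1): c = -0.8050 + 0.2780i → escape time 8
(row=3, col=2): c = -0.3100 + 0.2780i → escape time 8
(row=4, col=0): c = -1.3000 + 0.1540i → escape time 8
(row=4, col=1): c = -0.8050 + 0.1540i → escape time 8
(row=4, col=2): c = -0.3100 + 0.1540i → escape time 8
(row=5, col=0): c = -1.3000 + 0.0300i → escape time 8
(row=5, col=1): c = -0.8050 + 0.0300i → escape time 8
(row=5, col=2): c = -0.3100 + 0.0300i → escape time 8

Answer: 358
368
778
788
888
888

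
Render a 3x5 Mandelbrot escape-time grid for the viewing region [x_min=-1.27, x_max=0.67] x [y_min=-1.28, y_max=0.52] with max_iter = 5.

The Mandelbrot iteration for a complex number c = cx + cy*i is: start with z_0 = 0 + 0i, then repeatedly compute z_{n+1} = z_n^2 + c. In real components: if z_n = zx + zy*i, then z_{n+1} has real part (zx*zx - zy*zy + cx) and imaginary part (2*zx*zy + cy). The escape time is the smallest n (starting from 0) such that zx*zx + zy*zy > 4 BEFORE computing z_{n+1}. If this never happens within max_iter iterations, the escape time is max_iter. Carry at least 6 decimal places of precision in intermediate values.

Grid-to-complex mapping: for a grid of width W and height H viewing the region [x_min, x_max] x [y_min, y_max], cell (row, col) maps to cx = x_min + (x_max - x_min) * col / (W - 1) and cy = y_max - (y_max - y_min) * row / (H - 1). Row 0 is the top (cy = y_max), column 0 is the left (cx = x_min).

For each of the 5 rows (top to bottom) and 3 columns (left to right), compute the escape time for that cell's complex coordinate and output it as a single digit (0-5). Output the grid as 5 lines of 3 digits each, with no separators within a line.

Answer: 453
554
553
353
232

Derivation:
(row=0, col=0): c = -1.2700 + 0.5200i → escape time 4
(row=0, col=1): c = -0.3000 + 0.5200i → escape time 5
(row=0, col=2): c = 0.6700 + 0.5200i → escape time 3
(row=1, col=0): c = -1.2700 + 0.0700i → escape time 5
(row=1, col=1): c = -0.3000 + 0.0700i → escape time 5
(row=1, col=2): c = 0.6700 + 0.0700i → escape time 4
(row=2, col=0): c = -1.2700 + -0.3800i → escape time 5
(row=2, col=1): c = -0.3000 + -0.3800i → escape time 5
(row=2, col=2): c = 0.6700 + -0.3800i → escape time 3
(row=3, col=0): c = -1.2700 + -0.8300i → escape time 3
(row=3, col=1): c = -0.3000 + -0.8300i → escape time 5
(row=3, col=2): c = 0.6700 + -0.8300i → escape time 3
(row=4, col=0): c = -1.2700 + -1.2800i → escape time 2
(row=4, col=1): c = -0.3000 + -1.2800i → escape time 3
(row=4, col=2): c = 0.6700 + -1.2800i → escape time 2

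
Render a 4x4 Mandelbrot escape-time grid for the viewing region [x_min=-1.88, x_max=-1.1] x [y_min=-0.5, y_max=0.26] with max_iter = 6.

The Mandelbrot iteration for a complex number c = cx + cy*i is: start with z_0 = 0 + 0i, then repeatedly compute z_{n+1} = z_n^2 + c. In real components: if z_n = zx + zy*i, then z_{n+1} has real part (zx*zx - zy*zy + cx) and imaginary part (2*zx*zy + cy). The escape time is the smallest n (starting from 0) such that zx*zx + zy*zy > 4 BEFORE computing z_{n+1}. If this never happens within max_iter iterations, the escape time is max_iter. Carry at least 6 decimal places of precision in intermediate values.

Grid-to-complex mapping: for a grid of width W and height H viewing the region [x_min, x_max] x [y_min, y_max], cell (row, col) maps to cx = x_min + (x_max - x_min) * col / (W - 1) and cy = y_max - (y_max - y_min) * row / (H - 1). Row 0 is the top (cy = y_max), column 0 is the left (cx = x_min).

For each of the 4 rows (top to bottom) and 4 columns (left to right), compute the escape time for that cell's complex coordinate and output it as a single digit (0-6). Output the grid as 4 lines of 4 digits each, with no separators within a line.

(row=0, col=0): c = -1.8800 + 0.2600i → escape time 3
(row=0, col=1): c = -1.6200 + 0.2600i → escape time 4
(row=0, col=2): c = -1.3600 + 0.2600i → escape time 6
(row=0, col=3): c = -1.1000 + 0.2600i → escape time 6
(row=1, col=0): c = -1.8800 + 0.0067i → escape time 6
(row=1, col=1): c = -1.6200 + 0.0067i → escape time 6
(row=1, col=2): c = -1.3600 + 0.0067i → escape time 6
(row=1, col=3): c = -1.1000 + 0.0067i → escape time 6
(row=2, col=0): c = -1.8800 + -0.2467i → escape time 4
(row=2, col=1): c = -1.6200 + -0.2467i → escape time 4
(row=2, col=2): c = -1.3600 + -0.2467i → escape time 6
(row=2, col=3): c = -1.1000 + -0.2467i → escape time 6
(row=3, col=0): c = -1.8800 + -0.5000i → escape time 3
(row=3, col=1): c = -1.6200 + -0.5000i → escape time 3
(row=3, col=2): c = -1.3600 + -0.5000i → escape time 3
(row=3, col=3): c = -1.1000 + -0.5000i → escape time 5

Answer: 3466
6666
4466
3335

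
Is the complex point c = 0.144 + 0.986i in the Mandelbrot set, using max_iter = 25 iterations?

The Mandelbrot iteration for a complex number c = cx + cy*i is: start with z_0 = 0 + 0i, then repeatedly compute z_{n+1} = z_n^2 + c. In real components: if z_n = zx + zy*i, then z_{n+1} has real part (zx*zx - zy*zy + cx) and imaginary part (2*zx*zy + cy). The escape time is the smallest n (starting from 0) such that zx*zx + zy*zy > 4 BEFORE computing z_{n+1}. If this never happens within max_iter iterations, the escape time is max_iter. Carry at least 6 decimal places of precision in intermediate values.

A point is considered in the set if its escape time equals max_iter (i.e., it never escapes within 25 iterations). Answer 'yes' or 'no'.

Answer: no

Derivation:
z_0 = 0 + 0i, c = 0.1440 + 0.9860i
Iter 1: z = 0.1440 + 0.9860i, |z|^2 = 0.9929
Iter 2: z = -0.8075 + 1.2700i, |z|^2 = 2.2648
Iter 3: z = -0.8168 + -1.0649i, |z|^2 = 1.8012
Iter 4: z = -0.3228 + 2.7257i, |z|^2 = 7.5335
Escaped at iteration 4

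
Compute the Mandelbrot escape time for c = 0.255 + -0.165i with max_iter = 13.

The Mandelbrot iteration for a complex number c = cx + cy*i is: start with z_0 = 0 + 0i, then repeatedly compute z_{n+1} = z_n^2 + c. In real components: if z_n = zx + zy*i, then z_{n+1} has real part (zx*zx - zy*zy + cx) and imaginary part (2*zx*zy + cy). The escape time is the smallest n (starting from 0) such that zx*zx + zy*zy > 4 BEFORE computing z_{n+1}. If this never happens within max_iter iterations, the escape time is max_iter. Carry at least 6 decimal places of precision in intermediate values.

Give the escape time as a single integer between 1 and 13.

Answer: 13

Derivation:
z_0 = 0 + 0i, c = 0.2550 + -0.1650i
Iter 1: z = 0.2550 + -0.1650i, |z|^2 = 0.0922
Iter 2: z = 0.2928 + -0.2492i, |z|^2 = 0.1478
Iter 3: z = 0.2787 + -0.3109i, |z|^2 = 0.1743
Iter 4: z = 0.2360 + -0.3383i, |z|^2 = 0.1701
Iter 5: z = 0.1963 + -0.3247i, |z|^2 = 0.1439
Iter 6: z = 0.1881 + -0.2924i, |z|^2 = 0.1209
Iter 7: z = 0.2049 + -0.2750i, |z|^2 = 0.1176
Iter 8: z = 0.2213 + -0.2777i, |z|^2 = 0.1261
Iter 9: z = 0.2269 + -0.2879i, |z|^2 = 0.1344
Iter 10: z = 0.2236 + -0.2956i, |z|^2 = 0.1374
Iter 11: z = 0.2176 + -0.2972i, |z|^2 = 0.1357
Iter 12: z = 0.2140 + -0.2943i, |z|^2 = 0.1324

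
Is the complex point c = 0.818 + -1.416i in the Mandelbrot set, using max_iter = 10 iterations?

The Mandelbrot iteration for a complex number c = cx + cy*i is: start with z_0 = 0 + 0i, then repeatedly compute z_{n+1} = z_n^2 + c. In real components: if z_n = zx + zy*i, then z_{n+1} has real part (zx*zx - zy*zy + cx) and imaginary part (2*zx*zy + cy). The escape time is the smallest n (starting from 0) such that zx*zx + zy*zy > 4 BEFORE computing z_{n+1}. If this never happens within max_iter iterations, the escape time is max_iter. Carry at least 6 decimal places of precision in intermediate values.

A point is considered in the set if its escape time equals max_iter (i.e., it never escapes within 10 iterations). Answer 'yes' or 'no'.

z_0 = 0 + 0i, c = 0.8180 + -1.4160i
Iter 1: z = 0.8180 + -1.4160i, |z|^2 = 2.6742
Iter 2: z = -0.5179 + -3.7326i, |z|^2 = 14.2004
Escaped at iteration 2

Answer: no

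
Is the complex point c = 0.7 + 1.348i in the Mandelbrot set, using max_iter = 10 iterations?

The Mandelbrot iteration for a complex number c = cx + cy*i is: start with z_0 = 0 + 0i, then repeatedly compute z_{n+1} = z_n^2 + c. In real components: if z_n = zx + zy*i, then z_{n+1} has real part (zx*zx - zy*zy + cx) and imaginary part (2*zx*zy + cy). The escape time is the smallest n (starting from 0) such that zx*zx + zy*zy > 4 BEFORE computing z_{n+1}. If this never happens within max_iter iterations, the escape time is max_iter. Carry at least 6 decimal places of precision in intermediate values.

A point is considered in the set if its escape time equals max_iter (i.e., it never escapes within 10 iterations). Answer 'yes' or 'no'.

Answer: no

Derivation:
z_0 = 0 + 0i, c = 0.7000 + 1.3480i
Iter 1: z = 0.7000 + 1.3480i, |z|^2 = 2.3071
Iter 2: z = -0.6271 + 3.2352i, |z|^2 = 10.8598
Escaped at iteration 2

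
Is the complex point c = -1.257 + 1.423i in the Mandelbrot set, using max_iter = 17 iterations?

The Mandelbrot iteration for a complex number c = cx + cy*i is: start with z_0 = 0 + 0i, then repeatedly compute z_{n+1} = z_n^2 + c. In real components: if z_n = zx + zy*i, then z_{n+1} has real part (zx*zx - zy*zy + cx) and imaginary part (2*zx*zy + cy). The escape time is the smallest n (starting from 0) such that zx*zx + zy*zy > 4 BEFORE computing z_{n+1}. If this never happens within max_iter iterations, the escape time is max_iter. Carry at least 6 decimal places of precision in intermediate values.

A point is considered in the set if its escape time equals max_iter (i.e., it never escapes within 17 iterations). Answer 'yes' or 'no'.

Answer: no

Derivation:
z_0 = 0 + 0i, c = -1.2570 + 1.4230i
Iter 1: z = -1.2570 + 1.4230i, |z|^2 = 3.6050
Iter 2: z = -1.7019 + -2.1544i, |z|^2 = 7.5379
Escaped at iteration 2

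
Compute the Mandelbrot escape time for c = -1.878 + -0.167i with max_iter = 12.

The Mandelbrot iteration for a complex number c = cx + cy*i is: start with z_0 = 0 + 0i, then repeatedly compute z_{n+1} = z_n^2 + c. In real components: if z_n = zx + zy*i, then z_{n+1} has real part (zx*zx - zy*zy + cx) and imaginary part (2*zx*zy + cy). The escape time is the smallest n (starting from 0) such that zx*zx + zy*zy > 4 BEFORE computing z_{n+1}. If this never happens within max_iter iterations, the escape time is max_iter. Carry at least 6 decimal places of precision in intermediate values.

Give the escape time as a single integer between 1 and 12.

Answer: 4

Derivation:
z_0 = 0 + 0i, c = -1.8780 + -0.1670i
Iter 1: z = -1.8780 + -0.1670i, |z|^2 = 3.5548
Iter 2: z = 1.6210 + 0.4603i, |z|^2 = 2.8395
Iter 3: z = 0.5378 + 1.3251i, |z|^2 = 2.0452
Iter 4: z = -3.3448 + 1.2583i, |z|^2 = 12.7707
Escaped at iteration 4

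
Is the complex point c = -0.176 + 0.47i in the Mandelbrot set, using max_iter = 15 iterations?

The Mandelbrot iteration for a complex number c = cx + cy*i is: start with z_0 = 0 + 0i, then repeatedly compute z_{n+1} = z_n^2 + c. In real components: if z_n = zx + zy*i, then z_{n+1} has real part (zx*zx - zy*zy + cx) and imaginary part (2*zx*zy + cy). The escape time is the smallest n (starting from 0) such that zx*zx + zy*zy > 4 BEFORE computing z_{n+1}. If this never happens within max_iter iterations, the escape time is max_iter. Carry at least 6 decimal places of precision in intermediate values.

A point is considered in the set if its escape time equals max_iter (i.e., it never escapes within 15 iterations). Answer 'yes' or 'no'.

z_0 = 0 + 0i, c = -0.1760 + 0.4700i
Iter 1: z = -0.1760 + 0.4700i, |z|^2 = 0.2519
Iter 2: z = -0.3659 + 0.3046i, |z|^2 = 0.2267
Iter 3: z = -0.1349 + 0.2471i, |z|^2 = 0.0792
Iter 4: z = -0.2189 + 0.4034i, |z|^2 = 0.2106
Iter 5: z = -0.2908 + 0.2934i, |z|^2 = 0.1707
Iter 6: z = -0.1775 + 0.2993i, |z|^2 = 0.1211
Iter 7: z = -0.2341 + 0.3637i, |z|^2 = 0.1871
Iter 8: z = -0.2535 + 0.2997i, |z|^2 = 0.1541
Iter 9: z = -0.2016 + 0.3180i, |z|^2 = 0.1418
Iter 10: z = -0.2365 + 0.3418i, |z|^2 = 0.1728
Iter 11: z = -0.2369 + 0.3083i, |z|^2 = 0.1512
Iter 12: z = -0.2150 + 0.3239i, |z|^2 = 0.1511
Iter 13: z = -0.2347 + 0.3307i, |z|^2 = 0.1645
Iter 14: z = -0.2303 + 0.3147i, |z|^2 = 0.1521
Did not escape in 15 iterations → in set

Answer: yes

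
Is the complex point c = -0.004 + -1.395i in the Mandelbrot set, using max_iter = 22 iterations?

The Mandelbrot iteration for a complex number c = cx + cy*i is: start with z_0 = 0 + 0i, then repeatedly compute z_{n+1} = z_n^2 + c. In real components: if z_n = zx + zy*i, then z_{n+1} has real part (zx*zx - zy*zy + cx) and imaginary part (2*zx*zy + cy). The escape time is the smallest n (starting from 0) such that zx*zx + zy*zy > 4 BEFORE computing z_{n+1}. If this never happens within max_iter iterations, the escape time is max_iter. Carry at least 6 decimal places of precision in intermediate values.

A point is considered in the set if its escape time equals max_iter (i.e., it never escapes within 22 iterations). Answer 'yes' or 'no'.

Answer: no

Derivation:
z_0 = 0 + 0i, c = -0.0040 + -1.3950i
Iter 1: z = -0.0040 + -1.3950i, |z|^2 = 1.9460
Iter 2: z = -1.9500 + -1.3838i, |z|^2 = 5.7175
Escaped at iteration 2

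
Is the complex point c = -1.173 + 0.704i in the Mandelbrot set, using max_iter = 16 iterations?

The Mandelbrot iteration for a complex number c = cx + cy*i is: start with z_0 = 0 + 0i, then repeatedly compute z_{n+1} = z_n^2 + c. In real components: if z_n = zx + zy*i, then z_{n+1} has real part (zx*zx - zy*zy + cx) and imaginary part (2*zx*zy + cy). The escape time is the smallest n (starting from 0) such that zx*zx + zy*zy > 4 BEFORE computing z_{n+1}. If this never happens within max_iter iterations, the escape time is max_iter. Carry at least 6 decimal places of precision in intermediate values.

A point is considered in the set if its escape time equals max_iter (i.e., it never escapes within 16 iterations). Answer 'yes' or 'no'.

Answer: no

Derivation:
z_0 = 0 + 0i, c = -1.1730 + 0.7040i
Iter 1: z = -1.1730 + 0.7040i, |z|^2 = 1.8715
Iter 2: z = -0.2927 + -0.9476i, |z|^2 = 0.9836
Iter 3: z = -1.9852 + 1.2587i, |z|^2 = 5.5255
Escaped at iteration 3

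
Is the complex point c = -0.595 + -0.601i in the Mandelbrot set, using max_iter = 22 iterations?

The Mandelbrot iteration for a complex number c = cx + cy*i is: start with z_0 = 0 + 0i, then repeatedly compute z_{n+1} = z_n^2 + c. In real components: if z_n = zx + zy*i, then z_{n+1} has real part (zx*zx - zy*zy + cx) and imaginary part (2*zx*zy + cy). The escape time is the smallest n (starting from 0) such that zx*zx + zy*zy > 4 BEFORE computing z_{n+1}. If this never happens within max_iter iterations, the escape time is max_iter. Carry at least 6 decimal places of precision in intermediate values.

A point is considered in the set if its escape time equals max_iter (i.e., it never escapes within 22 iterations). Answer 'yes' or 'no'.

z_0 = 0 + 0i, c = -0.5950 + -0.6010i
Iter 1: z = -0.5950 + -0.6010i, |z|^2 = 0.7152
Iter 2: z = -0.6022 + 0.1142i, |z|^2 = 0.3757
Iter 3: z = -0.2454 + -0.7385i, |z|^2 = 0.6057
Iter 4: z = -1.0802 + -0.2385i, |z|^2 = 1.2237
Iter 5: z = 0.5149 + -0.0858i, |z|^2 = 0.2725
Iter 6: z = -0.3372 + -0.6893i, |z|^2 = 0.5889
Iter 7: z = -0.9564 + -0.1361i, |z|^2 = 0.9333
Iter 8: z = 0.3013 + -0.3406i, |z|^2 = 0.2068
Iter 9: z = -0.6203 + -0.8062i, |z|^2 = 1.0348
Iter 10: z = -0.8603 + 0.3992i, |z|^2 = 0.8994
Iter 11: z = -0.0142 + -1.2878i, |z|^2 = 1.6587
Iter 12: z = -2.2533 + -0.5643i, |z|^2 = 5.3956
Escaped at iteration 12

Answer: no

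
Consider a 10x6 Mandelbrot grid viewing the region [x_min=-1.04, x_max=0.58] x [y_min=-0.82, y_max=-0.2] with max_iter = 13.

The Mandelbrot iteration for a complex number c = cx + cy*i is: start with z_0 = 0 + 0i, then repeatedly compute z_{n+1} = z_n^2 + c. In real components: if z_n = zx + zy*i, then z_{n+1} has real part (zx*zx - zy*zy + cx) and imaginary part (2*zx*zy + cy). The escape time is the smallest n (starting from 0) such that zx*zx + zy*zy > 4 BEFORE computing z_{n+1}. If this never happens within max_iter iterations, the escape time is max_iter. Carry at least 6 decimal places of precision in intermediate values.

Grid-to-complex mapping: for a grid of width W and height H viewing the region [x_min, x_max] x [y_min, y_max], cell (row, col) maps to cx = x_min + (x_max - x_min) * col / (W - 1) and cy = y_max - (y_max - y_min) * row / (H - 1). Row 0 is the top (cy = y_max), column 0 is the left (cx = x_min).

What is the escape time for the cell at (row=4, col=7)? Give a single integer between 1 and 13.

z_0 = 0 + 0i, c = 0.2200 + -0.6960i
Iter 1: z = 0.2200 + -0.6960i, |z|^2 = 0.5328
Iter 2: z = -0.2160 + -1.0022i, |z|^2 = 1.0511
Iter 3: z = -0.7378 + -0.2630i, |z|^2 = 0.6136
Iter 4: z = 0.6952 + -0.3079i, |z|^2 = 0.5781
Iter 5: z = 0.6085 + -1.1241i, |z|^2 = 1.6339
Iter 6: z = -0.6734 + -2.0641i, |z|^2 = 4.7139
Escaped at iteration 6

Answer: 6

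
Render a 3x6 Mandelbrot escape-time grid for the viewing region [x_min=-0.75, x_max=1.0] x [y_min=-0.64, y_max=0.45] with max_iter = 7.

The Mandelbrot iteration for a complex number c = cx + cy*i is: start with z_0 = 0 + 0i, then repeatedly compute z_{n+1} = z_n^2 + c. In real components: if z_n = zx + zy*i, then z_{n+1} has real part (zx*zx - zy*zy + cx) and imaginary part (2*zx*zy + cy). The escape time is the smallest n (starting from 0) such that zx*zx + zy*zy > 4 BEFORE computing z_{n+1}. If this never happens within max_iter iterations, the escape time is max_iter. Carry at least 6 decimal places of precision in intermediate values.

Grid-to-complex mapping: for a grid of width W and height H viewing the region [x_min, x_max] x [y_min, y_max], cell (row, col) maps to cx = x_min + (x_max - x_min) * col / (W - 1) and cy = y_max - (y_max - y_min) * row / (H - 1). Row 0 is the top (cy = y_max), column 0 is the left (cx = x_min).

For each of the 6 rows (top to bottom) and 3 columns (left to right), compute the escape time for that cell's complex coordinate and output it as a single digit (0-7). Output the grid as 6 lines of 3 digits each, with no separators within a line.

(row=0, col=0): c = -0.7500 + 0.4500i → escape time 7
(row=0, col=1): c = 0.1250 + 0.4500i → escape time 7
(row=0, col=2): c = 1.0000 + 0.4500i → escape time 2
(row=1, col=0): c = -0.7500 + 0.2320i → escape time 7
(row=1, col=1): c = 0.1250 + 0.2320i → escape time 7
(row=1, col=2): c = 1.0000 + 0.2320i → escape time 2
(row=2, col=0): c = -0.7500 + 0.0140i → escape time 7
(row=2, col=1): c = 0.1250 + 0.0140i → escape time 7
(row=2, col=2): c = 1.0000 + 0.0140i → escape time 2
(row=3, col=0): c = -0.7500 + -0.2040i → escape time 7
(row=3, col=1): c = 0.1250 + -0.2040i → escape time 7
(row=3, col=2): c = 1.0000 + -0.2040i → escape time 2
(row=4, col=0): c = -0.7500 + -0.4220i → escape time 7
(row=4, col=1): c = 0.1250 + -0.4220i → escape time 7
(row=4, col=2): c = 1.0000 + -0.4220i → escape time 2
(row=5, col=0): c = -0.7500 + -0.6400i → escape time 5
(row=5, col=1): c = 0.1250 + -0.6400i → escape time 7
(row=5, col=2): c = 1.0000 + -0.6400i → escape time 2

Answer: 772
772
772
772
772
572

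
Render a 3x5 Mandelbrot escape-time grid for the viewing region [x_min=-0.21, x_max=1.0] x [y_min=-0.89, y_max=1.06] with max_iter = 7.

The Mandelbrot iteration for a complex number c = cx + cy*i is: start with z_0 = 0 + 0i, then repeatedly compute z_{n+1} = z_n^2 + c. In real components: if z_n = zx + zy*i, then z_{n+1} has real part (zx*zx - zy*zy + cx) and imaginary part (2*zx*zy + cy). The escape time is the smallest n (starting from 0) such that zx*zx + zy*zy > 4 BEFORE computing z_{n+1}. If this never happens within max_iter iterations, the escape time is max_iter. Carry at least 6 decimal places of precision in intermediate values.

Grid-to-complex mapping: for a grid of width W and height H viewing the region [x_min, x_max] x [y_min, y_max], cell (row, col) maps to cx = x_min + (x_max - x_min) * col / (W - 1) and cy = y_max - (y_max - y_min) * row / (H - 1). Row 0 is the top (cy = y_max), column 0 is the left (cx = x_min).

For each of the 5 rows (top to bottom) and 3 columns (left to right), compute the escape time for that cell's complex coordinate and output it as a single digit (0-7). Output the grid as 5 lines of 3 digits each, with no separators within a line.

Answer: 732
772
772
772
732

Derivation:
(row=0, col=0): c = -0.2100 + 1.0600i → escape time 7
(row=0, col=1): c = 0.3950 + 1.0600i → escape time 3
(row=0, col=2): c = 1.0000 + 1.0600i → escape time 2
(row=1, col=0): c = -0.2100 + 0.5725i → escape time 7
(row=1, col=1): c = 0.3950 + 0.5725i → escape time 7
(row=1, col=2): c = 1.0000 + 0.5725i → escape time 2
(row=2, col=0): c = -0.2100 + 0.0850i → escape time 7
(row=2, col=1): c = 0.3950 + 0.0850i → escape time 7
(row=2, col=2): c = 1.0000 + 0.0850i → escape time 2
(row=3, col=0): c = -0.2100 + -0.4025i → escape time 7
(row=3, col=1): c = 0.3950 + -0.4025i → escape time 7
(row=3, col=2): c = 1.0000 + -0.4025i → escape time 2
(row=4, col=0): c = -0.2100 + -0.8900i → escape time 7
(row=4, col=1): c = 0.3950 + -0.8900i → escape time 3
(row=4, col=2): c = 1.0000 + -0.8900i → escape time 2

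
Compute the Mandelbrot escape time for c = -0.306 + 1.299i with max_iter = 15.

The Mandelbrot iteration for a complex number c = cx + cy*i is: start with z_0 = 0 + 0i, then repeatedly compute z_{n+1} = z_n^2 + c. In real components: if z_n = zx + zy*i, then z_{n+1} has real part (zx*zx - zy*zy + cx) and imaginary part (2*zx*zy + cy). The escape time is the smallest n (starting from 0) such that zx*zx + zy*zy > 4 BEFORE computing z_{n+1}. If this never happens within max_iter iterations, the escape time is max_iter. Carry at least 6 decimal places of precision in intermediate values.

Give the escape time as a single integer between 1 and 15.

Answer: 3

Derivation:
z_0 = 0 + 0i, c = -0.3060 + 1.2990i
Iter 1: z = -0.3060 + 1.2990i, |z|^2 = 1.7810
Iter 2: z = -1.8998 + 0.5040i, |z|^2 = 3.8631
Iter 3: z = 3.0491 + -0.6160i, |z|^2 = 9.6763
Escaped at iteration 3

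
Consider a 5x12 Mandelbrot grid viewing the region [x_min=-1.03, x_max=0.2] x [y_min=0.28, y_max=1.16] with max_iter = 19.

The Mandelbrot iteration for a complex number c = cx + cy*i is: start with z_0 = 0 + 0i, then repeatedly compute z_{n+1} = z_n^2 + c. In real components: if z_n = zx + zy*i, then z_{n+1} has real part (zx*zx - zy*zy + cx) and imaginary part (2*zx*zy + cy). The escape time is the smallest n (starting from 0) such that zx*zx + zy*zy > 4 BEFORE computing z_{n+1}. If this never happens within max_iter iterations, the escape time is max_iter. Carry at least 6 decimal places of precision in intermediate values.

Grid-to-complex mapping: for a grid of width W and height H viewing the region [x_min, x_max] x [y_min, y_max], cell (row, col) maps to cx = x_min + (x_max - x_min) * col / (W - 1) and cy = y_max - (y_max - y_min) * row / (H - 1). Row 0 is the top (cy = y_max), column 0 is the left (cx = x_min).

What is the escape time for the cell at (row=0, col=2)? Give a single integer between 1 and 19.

Answer: 3

Derivation:
z_0 = 0 + 0i, c = -0.4150 + 1.1600i
Iter 1: z = -0.4150 + 1.1600i, |z|^2 = 1.5178
Iter 2: z = -1.5884 + 0.1972i, |z|^2 = 2.5618
Iter 3: z = 2.0690 + 0.5335i, |z|^2 = 4.5656
Escaped at iteration 3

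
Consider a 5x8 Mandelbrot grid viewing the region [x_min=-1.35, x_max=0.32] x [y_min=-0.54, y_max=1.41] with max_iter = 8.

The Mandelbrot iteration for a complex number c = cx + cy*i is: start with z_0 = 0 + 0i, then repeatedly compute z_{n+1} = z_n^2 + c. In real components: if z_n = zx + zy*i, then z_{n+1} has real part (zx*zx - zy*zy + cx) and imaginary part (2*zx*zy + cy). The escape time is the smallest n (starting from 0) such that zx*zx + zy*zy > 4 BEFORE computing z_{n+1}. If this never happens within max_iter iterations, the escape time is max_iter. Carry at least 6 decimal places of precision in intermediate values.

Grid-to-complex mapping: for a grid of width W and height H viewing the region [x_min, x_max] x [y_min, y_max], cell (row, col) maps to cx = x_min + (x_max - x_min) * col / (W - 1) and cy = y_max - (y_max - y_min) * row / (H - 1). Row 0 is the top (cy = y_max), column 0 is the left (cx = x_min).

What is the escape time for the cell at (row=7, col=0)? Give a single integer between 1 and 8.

z_0 = 0 + 0i, c = -1.3500 + -0.5400i
Iter 1: z = -1.3500 + -0.5400i, |z|^2 = 2.1141
Iter 2: z = 0.1809 + 0.9180i, |z|^2 = 0.8754
Iter 3: z = -2.1600 + -0.2079i, |z|^2 = 4.7088
Escaped at iteration 3

Answer: 3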